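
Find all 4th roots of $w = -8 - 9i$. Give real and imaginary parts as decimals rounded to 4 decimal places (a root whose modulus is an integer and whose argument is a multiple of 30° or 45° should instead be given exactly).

|w| = sqrt(145) ≈ 12.041595, arg(w) ≈ 228.366461°
Root modulus = sqrt(145)^(1/4) ≈ 1.862820
Root arguments: θ_k = (arg(w) + 360°k)/4 for k = 0, 1, ..., 3
Compute each root as (root modulus)(cos θ_k + i sin θ_k) using full-precision intermediates, then round to 4 decimal places.
Roots: 1.0121 + 1.5639i, -1.5639 + 1.0121i, -1.0121 - 1.5639i, 1.5639 - 1.0121i


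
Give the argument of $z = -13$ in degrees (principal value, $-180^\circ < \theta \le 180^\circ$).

b = 0 and a < 0, so z lies on the negative real axis: θ = 180°


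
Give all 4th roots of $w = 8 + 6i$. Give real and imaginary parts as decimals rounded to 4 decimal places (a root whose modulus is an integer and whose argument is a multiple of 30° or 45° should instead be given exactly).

|w| = 10, arg(w) ≈ 36.869898°
Root modulus = 10^(1/4) ≈ 1.778279
Root arguments: θ_k = (arg(w) + 360°k)/4 for k = 0, 1, ..., 3
Compute each root as (root modulus)(cos θ_k + i sin θ_k) using full-precision intermediates, then round to 4 decimal places.
Roots: 1.7553 + 0.2848i, -0.2848 + 1.7553i, -1.7553 - 0.2848i, 0.2848 - 1.7553i


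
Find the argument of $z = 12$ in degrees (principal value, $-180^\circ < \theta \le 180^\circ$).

b = 0 and a > 0, so z lies on the positive real axis: θ = 0°


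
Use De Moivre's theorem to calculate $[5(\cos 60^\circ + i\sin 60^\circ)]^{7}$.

By De Moivre: z^n = r^n(cos(nθ) + i sin(nθ))
= 5^7(cos(7*60°) + i sin(7*60°))
= 78125(cos 60° + i sin 60°)
= 78125/2 + (78125*sqrt(3)/2)i


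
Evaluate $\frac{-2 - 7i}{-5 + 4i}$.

Multiply numerator and denominator by conjugate (-5 - 4i):
= (-2 - 7i)(-5 - 4i) / ((-5)^2 + 4^2)
= (-18 + 43i) / 41
= -18/41 + (43/41)i


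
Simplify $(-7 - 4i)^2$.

(a + bi)^2 = a^2 - b^2 + 2abi
= (-7)^2 - (-4)^2 + 2*(-7)*(-4)i
= 33 + 56i


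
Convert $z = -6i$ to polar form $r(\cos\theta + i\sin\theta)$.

r = |z| = sqrt(a^2 + b^2) = sqrt((0)^2 + (-6)^2) = sqrt(0 + 36) = sqrt(36) = 6
a = 0 and b < 0, so z lies on the negative imaginary axis: θ = 270°
z = 6(cos 270° + i sin 270°)


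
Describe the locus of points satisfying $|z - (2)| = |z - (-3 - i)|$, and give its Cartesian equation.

|z - z1| = |z - z2| means z is equidistant from z1 and z2,
i.e. the perpendicular bisector of the segment from (2, 0) to (-3, -1) (midpoint (-1/2, -1/2)).
With z = x + yi, square both sides:
(x - 2)^2 + (y - 0)^2 = (x - (-3))^2 + (y - (-1))^2
The x^2 and y^2 terms cancel: -10x + (-2)y = 10 - 4 = 6
Simplify: 5x + y = -3
Locus: Perpendicular bisector of the segment from (2, 0) to (-3, -1): the line 5x + y = -3


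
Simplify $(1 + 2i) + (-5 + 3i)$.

(1 + (-5)) + (2 + 3)i = -4 + 5i


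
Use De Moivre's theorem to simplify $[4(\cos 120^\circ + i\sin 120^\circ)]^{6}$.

By De Moivre: z^n = r^n(cos(nθ) + i sin(nθ))
= 4^6(cos(6*120°) + i sin(6*120°))
= 4096(cos 0° + i sin 0°)
= 4096


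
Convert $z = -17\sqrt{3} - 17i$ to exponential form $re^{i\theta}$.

r = |z| = sqrt((-17*sqrt(3))^2 + (-17)^2) = sqrt(867 + 289) = sqrt(1156) = 34
θ = arctan(b/a) = arctan(-17/-29.4449) (quadrant-adjusted) = 210° = 7π/6
z = 34e^(i*7π/6)


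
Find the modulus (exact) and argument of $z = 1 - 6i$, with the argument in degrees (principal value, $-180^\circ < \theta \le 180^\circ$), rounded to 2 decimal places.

|z| = sqrt(1^2 + (-6)^2) = sqrt(37)
arg(z) = arctan(b/a) = arctan(-6/1) (quadrant-adjusted) = -80.54°


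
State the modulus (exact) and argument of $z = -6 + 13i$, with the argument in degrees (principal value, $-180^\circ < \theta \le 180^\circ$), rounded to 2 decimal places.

|z| = sqrt((-6)^2 + 13^2) = sqrt(205)
arg(z) = arctan(b/a) = arctan(13/-6) (quadrant-adjusted) = 114.78°


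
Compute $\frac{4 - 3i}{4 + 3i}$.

Multiply numerator and denominator by conjugate (4 - 3i):
= (4 - 3i)(4 - 3i) / (4^2 + 3^2)
= (7 - 24i) / 25
= 7/25 - (24/25)i


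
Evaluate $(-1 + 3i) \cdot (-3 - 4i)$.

(a1*a2 - b1*b2) + (a1*b2 + b1*a2)i
= (3 - (-12)) + (4 + (-9))i
= 15 - 5i


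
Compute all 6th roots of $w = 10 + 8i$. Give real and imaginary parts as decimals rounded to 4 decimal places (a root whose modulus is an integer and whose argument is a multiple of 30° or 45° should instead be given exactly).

|w| = sqrt(164) ≈ 12.806248, arg(w) ≈ 38.659808°
Root modulus = sqrt(164)^(1/6) ≈ 1.529573
Root arguments: θ_k = (arg(w) + 360°k)/6 for k = 0, 1, ..., 5
Compute each root as (root modulus)(cos θ_k + i sin θ_k) using full-precision intermediates, then round to 4 decimal places.
Roots: 1.5199 + 0.1716i, 0.6113 + 1.4021i, -0.9086 + 1.2305i, -1.5199 - 0.1716i, -0.6113 - 1.4021i, 0.9086 - 1.2305i


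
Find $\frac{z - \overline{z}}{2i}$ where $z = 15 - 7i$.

z - conjugate(z) = 2bi
(z - conjugate(z))/(2i) = 2bi/(2i) = b = -7


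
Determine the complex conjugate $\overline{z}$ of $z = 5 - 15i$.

If z = a + bi, then conjugate(z) = a - bi
conjugate(5 - 15i) = 5 + 15i


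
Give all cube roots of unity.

ω_k = e^(2πik/3) = cos(2πk/3) + i sin(2πk/3) for k = 0, 1, ..., 2
Roots: 1, -1/2 + (sqrt(3)/2)i, -1/2 - (sqrt(3)/2)i


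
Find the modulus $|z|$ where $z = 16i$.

|z| = sqrt(a^2 + b^2) = sqrt(0^2 + 16^2) = sqrt(256) = 16


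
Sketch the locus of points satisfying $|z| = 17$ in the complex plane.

|z| = 17 means sqrt(x^2 + y^2) = 17
This is a circle of radius 17 centered at the origin


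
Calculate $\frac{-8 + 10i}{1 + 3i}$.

Multiply numerator and denominator by conjugate (1 - 3i):
= (-8 + 10i)(1 - 3i) / (1^2 + 3^2)
= (22 + 34i) / 10
Divide through by 2: (11 + 17i) / 5
= 11/5 + (17/5)i


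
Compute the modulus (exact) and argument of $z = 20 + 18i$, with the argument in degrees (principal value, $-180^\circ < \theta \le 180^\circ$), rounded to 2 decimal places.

|z| = sqrt(20^2 + 18^2) = sqrt(724)
arg(z) = arctan(b/a) = arctan(18/20) (quadrant-adjusted) = 41.99°


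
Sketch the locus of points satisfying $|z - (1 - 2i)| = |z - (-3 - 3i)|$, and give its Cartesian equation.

|z - z1| = |z - z2| means z is equidistant from z1 and z2,
i.e. the perpendicular bisector of the segment from (1, -2) to (-3, -3) (midpoint (-1, -5/2)).
With z = x + yi, square both sides:
(x - 1)^2 + (y - (-2))^2 = (x - (-3))^2 + (y - (-3))^2
The x^2 and y^2 terms cancel: -8x + (-2)y = 18 - 5 = 13
Simplify: 8x + 2y = -13
Locus: Perpendicular bisector of the segment from (1, -2) to (-3, -3): the line 8x + 2y = -13


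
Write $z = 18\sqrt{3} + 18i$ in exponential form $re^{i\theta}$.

r = |z| = sqrt((18*sqrt(3))^2 + (18)^2) = sqrt(972 + 324) = sqrt(1296) = 36
θ = arctan(b/a) = arctan(18/31.1769) (quadrant-adjusted) = 30° = π/6
z = 36e^(i*π/6)


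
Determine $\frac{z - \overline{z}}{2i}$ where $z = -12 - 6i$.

z - conjugate(z) = 2bi
(z - conjugate(z))/(2i) = 2bi/(2i) = b = -6


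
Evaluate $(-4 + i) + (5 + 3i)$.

(-4 + 5) + (1 + 3)i = 1 + 4i


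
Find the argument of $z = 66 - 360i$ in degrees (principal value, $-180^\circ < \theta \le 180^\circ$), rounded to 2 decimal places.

θ = arctan(b/a) = arctan(-360/66) (quadrant-adjusted) = -79.61°


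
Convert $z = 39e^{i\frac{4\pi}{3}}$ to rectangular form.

a = r cos θ = 39 * -1/2 = -39/2
b = r sin θ = 39 * -sqrt(3)/2 = -39*sqrt(3)/2
z = -39/2 - (39*sqrt(3)/2)i


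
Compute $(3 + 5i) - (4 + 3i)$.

(3 - 4) + (5 - 3)i = -1 + 2i


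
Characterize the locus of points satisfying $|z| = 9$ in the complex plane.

|z| = 9 means sqrt(x^2 + y^2) = 9
This is a circle of radius 9 centered at the origin


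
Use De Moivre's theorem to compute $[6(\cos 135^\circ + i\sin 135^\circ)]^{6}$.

By De Moivre: z^n = r^n(cos(nθ) + i sin(nθ))
= 6^6(cos(6*135°) + i sin(6*135°))
= 46656(cos 90° + i sin 90°)
= 46656i


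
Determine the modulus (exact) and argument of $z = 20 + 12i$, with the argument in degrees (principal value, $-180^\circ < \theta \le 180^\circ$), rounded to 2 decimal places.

|z| = sqrt(20^2 + 12^2) = sqrt(544)
arg(z) = arctan(b/a) = arctan(12/20) (quadrant-adjusted) = 30.96°


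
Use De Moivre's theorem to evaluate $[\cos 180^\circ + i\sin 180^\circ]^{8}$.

By De Moivre: z^n = r^n(cos(nθ) + i sin(nθ))
= 1^8(cos(8*180°) + i sin(8*180°))
= 1(cos 0° + i sin 0°)
= 1


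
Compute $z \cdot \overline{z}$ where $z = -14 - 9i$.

z * conjugate(z) = |z|^2 = a^2 + b^2
= (-14)^2 + (-9)^2 = 277


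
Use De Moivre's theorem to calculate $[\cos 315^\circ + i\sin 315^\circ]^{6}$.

By De Moivre: z^n = r^n(cos(nθ) + i sin(nθ))
= 1^6(cos(6*315°) + i sin(6*315°))
= 1(cos 90° + i sin 90°)
= i


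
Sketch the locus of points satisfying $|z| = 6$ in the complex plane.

|z| = 6 means sqrt(x^2 + y^2) = 6
This is a circle of radius 6 centered at the origin


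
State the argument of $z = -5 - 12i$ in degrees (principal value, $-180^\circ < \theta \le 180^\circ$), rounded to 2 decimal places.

θ = arctan(b/a) = arctan(-12/-5) (quadrant-adjusted) = -112.62°


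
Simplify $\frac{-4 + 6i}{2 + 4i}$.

Multiply numerator and denominator by conjugate (2 - 4i):
= (-4 + 6i)(2 - 4i) / (2^2 + 4^2)
= (16 + 28i) / 20
Divide through by 4: (4 + 7i) / 5
= 4/5 + (7/5)i


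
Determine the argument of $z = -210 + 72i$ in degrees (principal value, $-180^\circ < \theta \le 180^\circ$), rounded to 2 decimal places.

θ = arctan(b/a) = arctan(72/-210) (quadrant-adjusted) = 161.08°


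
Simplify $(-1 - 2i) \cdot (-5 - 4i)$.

(a1*a2 - b1*b2) + (a1*b2 + b1*a2)i
= (5 - 8) + (4 + 10)i
= -3 + 14i


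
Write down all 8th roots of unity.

ω_k = e^(2πik/8) = cos(2πk/8) + i sin(2πk/8) for k = 0, 1, ..., 7
Roots: 1, sqrt(2)/2 + (sqrt(2)/2)i, i, -sqrt(2)/2 + (sqrt(2)/2)i, -1, -sqrt(2)/2 - (sqrt(2)/2)i, -i, sqrt(2)/2 - (sqrt(2)/2)i


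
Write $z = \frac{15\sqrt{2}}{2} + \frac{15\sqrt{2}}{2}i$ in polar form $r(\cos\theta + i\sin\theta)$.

r = |z| = sqrt(a^2 + b^2) = sqrt((15*sqrt(2)/2)^2 + (15*sqrt(2)/2)^2) = sqrt(225/2 + 225/2) = sqrt(225) = 15
θ = arctan(b/a) = arctan(10.6066/10.6066) (quadrant-adjusted) = 45°
z = 15(cos 45° + i sin 45°)


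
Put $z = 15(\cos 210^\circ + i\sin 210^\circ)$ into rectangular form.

a = r cos θ = 15 * -sqrt(3)/2 = -15*sqrt(3)/2
b = r sin θ = 15 * -1/2 = -15/2
z = -15*sqrt(3)/2 - (15/2)i


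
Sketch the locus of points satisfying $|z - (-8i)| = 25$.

|z - z0| = r describes a circle centered at z0 with radius r
Here z0 = -8i and r = 25
Locus: Circle centered at (0, -8) with radius 25


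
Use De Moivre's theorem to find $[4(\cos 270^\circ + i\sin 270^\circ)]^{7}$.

By De Moivre: z^n = r^n(cos(nθ) + i sin(nθ))
= 4^7(cos(7*270°) + i sin(7*270°))
= 16384(cos 90° + i sin 90°)
= 16384i


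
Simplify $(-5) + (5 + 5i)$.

(-5 + 5) + (0 + 5)i = 5i


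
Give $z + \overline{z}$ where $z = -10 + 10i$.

z + conjugate(z) = (a + bi) + (a - bi) = 2a
= 2 * (-10) = -20


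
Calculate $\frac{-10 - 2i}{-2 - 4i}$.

Multiply numerator and denominator by conjugate (-2 + 4i):
= (-10 - 2i)(-2 + 4i) / ((-2)^2 + (-4)^2)
= (28 - 36i) / 20
Divide through by 4: (7 - 9i) / 5
= 7/5 - (9/5)i


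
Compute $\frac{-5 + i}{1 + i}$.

Multiply numerator and denominator by conjugate (1 - i):
= (-5 + i)(1 - i) / (1^2 + 1^2)
= (-4 + 6i) / 2
= -2 + 3i


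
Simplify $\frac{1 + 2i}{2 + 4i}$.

Multiply numerator and denominator by conjugate (2 - 4i):
= (1 + 2i)(2 - 4i) / (2^2 + 4^2)
= (10) / 20
Divide through by 10: (1) / 2
= 1/2


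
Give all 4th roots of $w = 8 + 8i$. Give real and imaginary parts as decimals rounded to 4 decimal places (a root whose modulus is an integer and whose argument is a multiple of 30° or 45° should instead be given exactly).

|w| = sqrt(128) ≈ 11.313708, arg(w) = 45°
Root modulus = sqrt(128)^(1/4) ≈ 1.834008
Root arguments: θ_k = (45° + 360°k)/4 for k = 0, 1, ..., 3
Compute each root as (root modulus)(cos θ_k + i sin θ_k) using full-precision intermediates, then round to 4 decimal places.
Roots: 1.7988 + 0.3578i, -0.3578 + 1.7988i, -1.7988 - 0.3578i, 0.3578 - 1.7988i


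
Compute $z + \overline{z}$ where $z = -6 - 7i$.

z + conjugate(z) = (a + bi) + (a - bi) = 2a
= 2 * (-6) = -12


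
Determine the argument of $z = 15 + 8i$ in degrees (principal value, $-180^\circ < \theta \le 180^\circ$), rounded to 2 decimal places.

θ = arctan(b/a) = arctan(8/15) (quadrant-adjusted) = 28.07°


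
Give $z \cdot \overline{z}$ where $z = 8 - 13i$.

z * conjugate(z) = |z|^2 = a^2 + b^2
= 8^2 + (-13)^2 = 233


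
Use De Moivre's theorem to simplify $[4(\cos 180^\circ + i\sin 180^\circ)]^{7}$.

By De Moivre: z^n = r^n(cos(nθ) + i sin(nθ))
= 4^7(cos(7*180°) + i sin(7*180°))
= 16384(cos 180° + i sin 180°)
= -16384


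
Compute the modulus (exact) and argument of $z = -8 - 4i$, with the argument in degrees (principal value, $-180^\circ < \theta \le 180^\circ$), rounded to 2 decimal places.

|z| = sqrt((-8)^2 + (-4)^2) = sqrt(80)
arg(z) = arctan(b/a) = arctan(-4/-8) (quadrant-adjusted) = -153.43°


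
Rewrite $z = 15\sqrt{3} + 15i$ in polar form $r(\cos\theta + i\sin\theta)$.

r = |z| = sqrt(a^2 + b^2) = sqrt((15*sqrt(3))^2 + (15)^2) = sqrt(675 + 225) = sqrt(900) = 30
θ = arctan(b/a) = arctan(15/25.9808) (quadrant-adjusted) = 30°
z = 30(cos 30° + i sin 30°)


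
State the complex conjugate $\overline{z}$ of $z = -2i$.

If z = a + bi, then conjugate(z) = a - bi
conjugate(-2i) = 2i


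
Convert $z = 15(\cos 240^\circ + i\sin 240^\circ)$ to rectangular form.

a = r cos θ = 15 * -1/2 = -15/2
b = r sin θ = 15 * -sqrt(3)/2 = -15*sqrt(3)/2
z = -15/2 - (15*sqrt(3)/2)i


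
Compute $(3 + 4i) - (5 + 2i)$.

(3 - 5) + (4 - 2)i = -2 + 2i


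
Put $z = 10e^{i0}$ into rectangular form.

a = r cos θ = 10 * 1 = 10
b = r sin θ = 10 * 0 = 0
z = 10


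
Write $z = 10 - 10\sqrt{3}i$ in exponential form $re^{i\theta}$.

r = |z| = sqrt((10)^2 + (-10*sqrt(3))^2) = sqrt(100 + 300) = sqrt(400) = 20
θ = arctan(b/a) = arctan(-17.3205/10) (quadrant-adjusted) = -60° = -π/3
z = 20e^(-i*π/3)


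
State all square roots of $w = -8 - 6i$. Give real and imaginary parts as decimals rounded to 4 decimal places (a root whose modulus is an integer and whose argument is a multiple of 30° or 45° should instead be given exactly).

|w| = 10, arg(w) ≈ 216.869898°
Root modulus = 10^(1/2) ≈ 3.162278
Root arguments: θ_k = (arg(w) + 360°k)/2 for k = 0, 1, ..., 1
Compute each root as (root modulus)(cos θ_k + i sin θ_k) using full-precision intermediates, then round to 4 decimal places.
Roots: -1.0000 + 3.0000i, 1.0000 - 3.0000i


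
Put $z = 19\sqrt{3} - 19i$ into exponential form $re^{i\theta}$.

r = |z| = sqrt((19*sqrt(3))^2 + (-19)^2) = sqrt(1083 + 361) = sqrt(1444) = 38
θ = arctan(b/a) = arctan(-19/32.909) (quadrant-adjusted) = -30° = -π/6
z = 38e^(-i*π/6)


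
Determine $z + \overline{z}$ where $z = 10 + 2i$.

z + conjugate(z) = (a + bi) + (a - bi) = 2a
= 2 * 10 = 20


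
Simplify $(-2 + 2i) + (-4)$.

(-2 + (-4)) + (2 + 0)i = -6 + 2i


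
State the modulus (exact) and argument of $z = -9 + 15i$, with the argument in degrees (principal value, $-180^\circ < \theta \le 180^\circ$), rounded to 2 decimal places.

|z| = sqrt((-9)^2 + 15^2) = sqrt(306)
arg(z) = arctan(b/a) = arctan(15/-9) (quadrant-adjusted) = 120.96°


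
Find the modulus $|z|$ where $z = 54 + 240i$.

|z| = sqrt(a^2 + b^2) = sqrt(54^2 + 240^2) = sqrt(60516) = 246


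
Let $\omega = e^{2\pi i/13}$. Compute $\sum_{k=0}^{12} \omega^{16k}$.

Let ζ = ω^16 = e^(2πi·16/13). Since 13 ∤ 16, ζ ≠ 1.
Sum = Σ_{k=0}^{12} ζ^k = (ζ^13 - 1)/(ζ - 1) = (ω^{16·13} - 1)/(ζ - 1) = (1 - 1)/(ζ - 1) = 0


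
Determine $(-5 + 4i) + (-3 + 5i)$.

(-5 + (-3)) + (4 + 5)i = -8 + 9i


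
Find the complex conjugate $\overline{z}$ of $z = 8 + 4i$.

If z = a + bi, then conjugate(z) = a - bi
conjugate(8 + 4i) = 8 - 4i


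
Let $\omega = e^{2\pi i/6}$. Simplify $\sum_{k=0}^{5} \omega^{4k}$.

Let ζ = ω^4 = e^(2πi·4/6). Since 6 ∤ 4, ζ ≠ 1.
Sum = Σ_{k=0}^{5} ζ^k = (ζ^6 - 1)/(ζ - 1) = (ω^{4·6} - 1)/(ζ - 1) = (1 - 1)/(ζ - 1) = 0


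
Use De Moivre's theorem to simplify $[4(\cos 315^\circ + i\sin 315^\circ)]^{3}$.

By De Moivre: z^n = r^n(cos(nθ) + i sin(nθ))
= 4^3(cos(3*315°) + i sin(3*315°))
= 64(cos 225° + i sin 225°)
= -32*sqrt(2) - 32*sqrt(2)i


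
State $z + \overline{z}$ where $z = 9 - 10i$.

z + conjugate(z) = (a + bi) + (a - bi) = 2a
= 2 * 9 = 18


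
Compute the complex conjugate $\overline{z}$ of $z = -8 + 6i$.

If z = a + bi, then conjugate(z) = a - bi
conjugate(-8 + 6i) = -8 - 6i


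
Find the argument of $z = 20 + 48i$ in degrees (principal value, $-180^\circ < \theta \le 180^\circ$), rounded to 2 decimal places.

θ = arctan(b/a) = arctan(48/20) (quadrant-adjusted) = 67.38°


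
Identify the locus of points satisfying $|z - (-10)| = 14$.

|z - z0| = r describes a circle centered at z0 with radius r
Here z0 = -10 and r = 14
Locus: Circle centered at (-10, 0) with radius 14


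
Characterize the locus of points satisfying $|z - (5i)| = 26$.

|z - z0| = r describes a circle centered at z0 with radius r
Here z0 = 5i and r = 26
Locus: Circle centered at (0, 5) with radius 26


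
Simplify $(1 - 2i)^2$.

(a + bi)^2 = a^2 - b^2 + 2abi
= 1^2 - (-2)^2 + 2*1*(-2)i
= -3 - 4i


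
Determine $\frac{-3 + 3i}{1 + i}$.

Multiply numerator and denominator by conjugate (1 - i):
= (-3 + 3i)(1 - i) / (1^2 + 1^2)
= (6i) / 2
= 3i


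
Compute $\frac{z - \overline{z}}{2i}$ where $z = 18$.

z - conjugate(z) = 2bi
(z - conjugate(z))/(2i) = 2bi/(2i) = b = 0


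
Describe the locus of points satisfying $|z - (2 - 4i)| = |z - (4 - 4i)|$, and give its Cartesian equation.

|z - z1| = |z - z2| means z is equidistant from z1 and z2,
i.e. the perpendicular bisector of the segment from (2, -4) to (4, -4) (midpoint (3, -4)).
With z = x + yi, square both sides:
(x - 2)^2 + (y - (-4))^2 = (x - 4)^2 + (y - (-4))^2
The x^2 and y^2 terms cancel: 4x + 0y = 32 - 20 = 12
Simplify: x = 3
Locus: Perpendicular bisector of the segment from (2, -4) to (4, -4): the line x = 3


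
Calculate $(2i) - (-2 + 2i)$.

(0 - (-2)) + (2 - 2)i = 2


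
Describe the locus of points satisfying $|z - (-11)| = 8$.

|z - z0| = r describes a circle centered at z0 with radius r
Here z0 = -11 and r = 8
Locus: Circle centered at (-11, 0) with radius 8


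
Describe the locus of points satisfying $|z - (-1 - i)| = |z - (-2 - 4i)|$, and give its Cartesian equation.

|z - z1| = |z - z2| means z is equidistant from z1 and z2,
i.e. the perpendicular bisector of the segment from (-1, -1) to (-2, -4) (midpoint (-3/2, -5/2)).
With z = x + yi, square both sides:
(x - (-1))^2 + (y - (-1))^2 = (x - (-2))^2 + (y - (-4))^2
The x^2 and y^2 terms cancel: -2x + (-6)y = 20 - 2 = 18
Simplify: x + 3y = -9
Locus: Perpendicular bisector of the segment from (-1, -1) to (-2, -4): the line x + 3y = -9


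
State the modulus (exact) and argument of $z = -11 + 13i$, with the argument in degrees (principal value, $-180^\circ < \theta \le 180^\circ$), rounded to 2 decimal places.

|z| = sqrt((-11)^2 + 13^2) = sqrt(290)
arg(z) = arctan(b/a) = arctan(13/-11) (quadrant-adjusted) = 130.24°


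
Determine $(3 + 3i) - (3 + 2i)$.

(3 - 3) + (3 - 2)i = i


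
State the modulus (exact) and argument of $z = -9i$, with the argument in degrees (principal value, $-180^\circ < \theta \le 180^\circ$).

|z| = sqrt(0^2 + (-9)^2) = 9
a = 0 and b < 0, so z lies on the negative imaginary axis: arg(z) = -90°


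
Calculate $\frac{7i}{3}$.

Divisor is real, so divide each part by 3:
= 0 + (7/3)i


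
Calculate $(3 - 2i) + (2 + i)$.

(3 + 2) + (-2 + 1)i = 5 - i


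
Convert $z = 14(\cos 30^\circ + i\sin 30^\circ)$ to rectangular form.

a = r cos θ = 14 * sqrt(3)/2 = 7*sqrt(3)
b = r sin θ = 14 * 1/2 = 7
z = 7*sqrt(3) + 7i


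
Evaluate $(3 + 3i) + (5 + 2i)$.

(3 + 5) + (3 + 2)i = 8 + 5i


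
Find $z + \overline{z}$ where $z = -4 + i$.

z + conjugate(z) = (a + bi) + (a - bi) = 2a
= 2 * (-4) = -8


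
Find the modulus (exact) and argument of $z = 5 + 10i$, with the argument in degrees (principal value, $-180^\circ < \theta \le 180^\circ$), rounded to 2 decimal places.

|z| = sqrt(5^2 + 10^2) = sqrt(125)
arg(z) = arctan(b/a) = arctan(10/5) (quadrant-adjusted) = 63.43°


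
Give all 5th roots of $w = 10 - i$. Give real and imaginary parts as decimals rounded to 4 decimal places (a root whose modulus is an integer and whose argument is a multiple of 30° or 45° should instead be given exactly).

|w| = sqrt(101) ≈ 10.049876, arg(w) ≈ 354.289407°
Root modulus = sqrt(101)^(1/5) ≈ 1.586471
Root arguments: θ_k = (arg(w) + 360°k)/5 for k = 0, 1, ..., 4
Compute each root as (root modulus)(cos θ_k + i sin θ_k) using full-precision intermediates, then round to 4 decimal places.
Roots: 0.5202 + 1.4988i, -1.2646 + 0.9579i, -1.3018 - 0.9067i, 0.4601 - 1.5183i, 1.5862 - 0.0316i


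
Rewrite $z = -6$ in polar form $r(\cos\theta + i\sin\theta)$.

r = |z| = sqrt(a^2 + b^2) = sqrt((-6)^2 + (0)^2) = sqrt(36 + 0) = sqrt(36) = 6
b = 0 and a < 0, so z lies on the negative real axis: θ = 180°
z = 6(cos 180° + i sin 180°)


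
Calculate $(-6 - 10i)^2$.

(a + bi)^2 = a^2 - b^2 + 2abi
= (-6)^2 - (-10)^2 + 2*(-6)*(-10)i
= -64 + 120i


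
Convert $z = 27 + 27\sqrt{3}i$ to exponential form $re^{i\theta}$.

r = |z| = sqrt((27)^2 + (27*sqrt(3))^2) = sqrt(729 + 2187) = sqrt(2916) = 54
θ = arctan(b/a) = arctan(46.7654/27) (quadrant-adjusted) = 60° = π/3
z = 54e^(i*π/3)


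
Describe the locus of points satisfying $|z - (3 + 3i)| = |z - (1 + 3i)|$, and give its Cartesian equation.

|z - z1| = |z - z2| means z is equidistant from z1 and z2,
i.e. the perpendicular bisector of the segment from (3, 3) to (1, 3) (midpoint (2, 3)).
With z = x + yi, square both sides:
(x - 3)^2 + (y - 3)^2 = (x - 1)^2 + (y - 3)^2
The x^2 and y^2 terms cancel: -4x + 0y = 10 - 18 = -8
Simplify: x = 2
Locus: Perpendicular bisector of the segment from (3, 3) to (1, 3): the line x = 2


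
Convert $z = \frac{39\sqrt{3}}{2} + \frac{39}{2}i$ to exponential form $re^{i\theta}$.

r = |z| = sqrt((39*sqrt(3)/2)^2 + (39/2)^2) = sqrt(4563/4 + 1521/4) = sqrt(1521) = 39
θ = arctan(b/a) = arctan(19.5/33.775) (quadrant-adjusted) = 30° = π/6
z = 39e^(i*π/6)


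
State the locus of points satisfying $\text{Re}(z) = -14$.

Re(z) = x where z = x + yi; the equation x = -14 is satisfied by all points with that x-coordinate
Locus: Vertical line x = -14


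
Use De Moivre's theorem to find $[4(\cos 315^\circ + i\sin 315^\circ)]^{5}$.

By De Moivre: z^n = r^n(cos(nθ) + i sin(nθ))
= 4^5(cos(5*315°) + i sin(5*315°))
= 1024(cos 135° + i sin 135°)
= -512*sqrt(2) + 512*sqrt(2)i


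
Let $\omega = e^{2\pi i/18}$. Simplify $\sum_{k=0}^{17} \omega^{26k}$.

Let ζ = ω^26 = e^(2πi·26/18). Since 18 ∤ 26, ζ ≠ 1.
Sum = Σ_{k=0}^{17} ζ^k = (ζ^18 - 1)/(ζ - 1) = (ω^{26·18} - 1)/(ζ - 1) = (1 - 1)/(ζ - 1) = 0


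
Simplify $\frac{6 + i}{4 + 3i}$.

Multiply numerator and denominator by conjugate (4 - 3i):
= (6 + i)(4 - 3i) / (4^2 + 3^2)
= (27 - 14i) / 25
= 27/25 - (14/25)i


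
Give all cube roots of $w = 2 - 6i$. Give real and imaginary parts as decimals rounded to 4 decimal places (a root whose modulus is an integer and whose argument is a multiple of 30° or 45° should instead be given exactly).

|w| = sqrt(40) ≈ 6.324555, arg(w) ≈ 288.434949°
Root modulus = sqrt(40)^(1/3) ≈ 1.849311
Root arguments: θ_k = (arg(w) + 360°k)/3 for k = 0, 1, ..., 2
Compute each root as (root modulus)(cos θ_k + i sin θ_k) using full-precision intermediates, then round to 4 decimal places.
Roots: -0.1980 + 1.8387i, -1.4934 - 1.0908i, 1.6913 - 0.7479i


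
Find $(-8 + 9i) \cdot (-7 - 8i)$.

(a1*a2 - b1*b2) + (a1*b2 + b1*a2)i
= (56 - (-72)) + (64 + (-63))i
= 128 + i


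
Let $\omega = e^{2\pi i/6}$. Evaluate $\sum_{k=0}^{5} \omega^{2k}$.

Let ζ = ω^2 = e^(2πi·2/6). Since 6 ∤ 2, ζ ≠ 1.
Sum = Σ_{k=0}^{5} ζ^k = (ζ^6 - 1)/(ζ - 1) = (ω^{2·6} - 1)/(ζ - 1) = (1 - 1)/(ζ - 1) = 0


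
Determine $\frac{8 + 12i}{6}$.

Divisor is real, so divide each part by 6:
= 4/3 + 2i


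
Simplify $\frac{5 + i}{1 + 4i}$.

Multiply numerator and denominator by conjugate (1 - 4i):
= (5 + i)(1 - 4i) / (1^2 + 4^2)
= (9 - 19i) / 17
= 9/17 - (19/17)i


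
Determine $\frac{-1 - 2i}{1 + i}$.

Multiply numerator and denominator by conjugate (1 - i):
= (-1 - 2i)(1 - i) / (1^2 + 1^2)
= (-3 - i) / 2
= -3/2 - (1/2)i


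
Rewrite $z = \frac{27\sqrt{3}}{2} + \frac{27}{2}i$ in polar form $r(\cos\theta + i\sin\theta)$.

r = |z| = sqrt(a^2 + b^2) = sqrt((27*sqrt(3)/2)^2 + (27/2)^2) = sqrt(2187/4 + 729/4) = sqrt(729) = 27
θ = arctan(b/a) = arctan(13.5/23.3827) (quadrant-adjusted) = 30°
z = 27(cos 30° + i sin 30°)


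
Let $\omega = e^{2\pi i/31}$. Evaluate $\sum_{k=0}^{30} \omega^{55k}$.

Let ζ = ω^55 = e^(2πi·55/31). Since 31 ∤ 55, ζ ≠ 1.
Sum = Σ_{k=0}^{30} ζ^k = (ζ^31 - 1)/(ζ - 1) = (ω^{55·31} - 1)/(ζ - 1) = (1 - 1)/(ζ - 1) = 0


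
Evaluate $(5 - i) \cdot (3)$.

(a1*a2 - b1*b2) + (a1*b2 + b1*a2)i
= (15 - 0) + (0 + (-3))i
= 15 - 3i


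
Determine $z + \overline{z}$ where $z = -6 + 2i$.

z + conjugate(z) = (a + bi) + (a - bi) = 2a
= 2 * (-6) = -12


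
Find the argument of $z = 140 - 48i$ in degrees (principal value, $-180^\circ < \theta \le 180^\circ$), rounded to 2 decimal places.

θ = arctan(b/a) = arctan(-48/140) (quadrant-adjusted) = -18.92°


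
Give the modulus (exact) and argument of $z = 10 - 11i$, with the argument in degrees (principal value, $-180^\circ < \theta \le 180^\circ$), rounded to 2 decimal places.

|z| = sqrt(10^2 + (-11)^2) = sqrt(221)
arg(z) = arctan(b/a) = arctan(-11/10) (quadrant-adjusted) = -47.73°


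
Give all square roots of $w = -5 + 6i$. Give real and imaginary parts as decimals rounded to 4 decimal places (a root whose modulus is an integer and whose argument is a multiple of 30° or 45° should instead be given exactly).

|w| = sqrt(61) ≈ 7.810250, arg(w) ≈ 129.805571°
Root modulus = sqrt(61)^(1/2) ≈ 2.794682
Root arguments: θ_k = (arg(w) + 360°k)/2 for k = 0, 1, ..., 1
Compute each root as (root modulus)(cos θ_k + i sin θ_k) using full-precision intermediates, then round to 4 decimal places.
Roots: 1.1854 + 2.5308i, -1.1854 - 2.5308i


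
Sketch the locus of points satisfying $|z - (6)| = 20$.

|z - z0| = r describes a circle centered at z0 with radius r
Here z0 = 6 and r = 20
Locus: Circle centered at (6, 0) with radius 20


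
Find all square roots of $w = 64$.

|w| = 64, arg(w) = 0°
Root modulus = 64^(1/2) = 8
Root arguments: θ_k = (0° + 360°k)/2 for k = 0, 1, ..., 1
Roots: 8, -8


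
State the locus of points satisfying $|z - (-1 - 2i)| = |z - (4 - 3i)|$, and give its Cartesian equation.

|z - z1| = |z - z2| means z is equidistant from z1 and z2,
i.e. the perpendicular bisector of the segment from (-1, -2) to (4, -3) (midpoint (3/2, -5/2)).
With z = x + yi, square both sides:
(x - (-1))^2 + (y - (-2))^2 = (x - 4)^2 + (y - (-3))^2
The x^2 and y^2 terms cancel: 10x + (-2)y = 25 - 5 = 20
Simplify: 5x - y = 10
Locus: Perpendicular bisector of the segment from (-1, -2) to (4, -3): the line 5x - y = 10


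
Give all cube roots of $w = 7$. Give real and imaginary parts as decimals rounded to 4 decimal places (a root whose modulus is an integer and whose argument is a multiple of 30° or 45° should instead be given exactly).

|w| = 7, arg(w) = 0°
Root modulus = 7^(1/3) ≈ 1.912931
Root arguments: θ_k = (0° + 360°k)/3 for k = 0, 1, ..., 2
Compute each root as (root modulus)(cos θ_k + i sin θ_k) using full-precision intermediates, then round to 4 decimal places.
Roots: 1.9129, -0.9565 + 1.6566i, -0.9565 - 1.6566i


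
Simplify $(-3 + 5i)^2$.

(a + bi)^2 = a^2 - b^2 + 2abi
= (-3)^2 - 5^2 + 2*(-3)*5i
= -16 - 30i


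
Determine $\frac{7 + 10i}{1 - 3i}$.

Multiply numerator and denominator by conjugate (1 + 3i):
= (7 + 10i)(1 + 3i) / (1^2 + (-3)^2)
= (-23 + 31i) / 10
= -23/10 + (31/10)i


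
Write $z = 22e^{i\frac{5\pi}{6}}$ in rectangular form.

a = r cos θ = 22 * -sqrt(3)/2 = -11*sqrt(3)
b = r sin θ = 22 * 1/2 = 11
z = -11*sqrt(3) + 11i


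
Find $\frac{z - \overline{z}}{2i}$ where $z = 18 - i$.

z - conjugate(z) = 2bi
(z - conjugate(z))/(2i) = 2bi/(2i) = b = -1


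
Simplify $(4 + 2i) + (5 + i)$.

(4 + 5) + (2 + 1)i = 9 + 3i


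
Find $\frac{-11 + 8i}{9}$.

Divisor is real, so divide each part by 9:
= -11/9 + (8/9)i


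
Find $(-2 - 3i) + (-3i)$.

(-2 + 0) + (-3 + (-3))i = -2 - 6i


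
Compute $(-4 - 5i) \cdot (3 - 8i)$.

(a1*a2 - b1*b2) + (a1*b2 + b1*a2)i
= (-12 - 40) + (32 + (-15))i
= -52 + 17i


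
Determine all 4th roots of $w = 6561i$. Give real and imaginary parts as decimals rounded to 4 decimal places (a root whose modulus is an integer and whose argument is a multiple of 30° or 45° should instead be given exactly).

|w| = 6561, arg(w) = 90°
Root modulus = 6561^(1/4) = 9
Root arguments: θ_k = (90° + 360°k)/4 for k = 0, 1, ..., 3
Compute each root as (root modulus)(cos θ_k + i sin θ_k) using full-precision intermediates, then round to 4 decimal places.
Roots: 8.3149 + 3.4442i, -3.4442 + 8.3149i, -8.3149 - 3.4442i, 3.4442 - 8.3149i


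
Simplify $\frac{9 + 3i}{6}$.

Divisor is real, so divide each part by 6:
= 3/2 + (1/2)i


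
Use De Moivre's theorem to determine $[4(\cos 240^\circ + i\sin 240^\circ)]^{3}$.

By De Moivre: z^n = r^n(cos(nθ) + i sin(nθ))
= 4^3(cos(3*240°) + i sin(3*240°))
= 64(cos 0° + i sin 0°)
= 64


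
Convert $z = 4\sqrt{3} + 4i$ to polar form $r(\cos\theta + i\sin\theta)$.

r = |z| = sqrt(a^2 + b^2) = sqrt((4*sqrt(3))^2 + (4)^2) = sqrt(48 + 16) = sqrt(64) = 8
θ = arctan(b/a) = arctan(4/6.9282) (quadrant-adjusted) = 30°
z = 8(cos 30° + i sin 30°)


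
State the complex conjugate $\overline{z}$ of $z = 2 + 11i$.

If z = a + bi, then conjugate(z) = a - bi
conjugate(2 + 11i) = 2 - 11i


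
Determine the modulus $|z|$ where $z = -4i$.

|z| = sqrt(a^2 + b^2) = sqrt(0^2 + (-4)^2) = sqrt(16) = 4


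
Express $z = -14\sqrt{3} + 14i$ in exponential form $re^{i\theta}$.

r = |z| = sqrt((-14*sqrt(3))^2 + (14)^2) = sqrt(588 + 196) = sqrt(784) = 28
θ = arctan(b/a) = arctan(14/-24.2487) (quadrant-adjusted) = 150° = 5π/6
z = 28e^(i*5π/6)


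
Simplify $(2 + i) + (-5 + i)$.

(2 + (-5)) + (1 + 1)i = -3 + 2i


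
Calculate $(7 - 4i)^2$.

(a + bi)^2 = a^2 - b^2 + 2abi
= 7^2 - (-4)^2 + 2*7*(-4)i
= 33 - 56i


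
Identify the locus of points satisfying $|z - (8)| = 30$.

|z - z0| = r describes a circle centered at z0 with radius r
Here z0 = 8 and r = 30
Locus: Circle centered at (8, 0) with radius 30


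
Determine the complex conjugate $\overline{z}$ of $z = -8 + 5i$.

If z = a + bi, then conjugate(z) = a - bi
conjugate(-8 + 5i) = -8 - 5i


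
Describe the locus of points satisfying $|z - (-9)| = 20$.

|z - z0| = r describes a circle centered at z0 with radius r
Here z0 = -9 and r = 20
Locus: Circle centered at (-9, 0) with radius 20


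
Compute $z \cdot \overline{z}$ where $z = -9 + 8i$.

z * conjugate(z) = |z|^2 = a^2 + b^2
= (-9)^2 + 8^2 = 145


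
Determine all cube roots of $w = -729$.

|w| = 729, arg(w) = 180°
Root modulus = 729^(1/3) = 9
Root arguments: θ_k = (180° + 360°k)/3 for k = 0, 1, ..., 2
Roots: 9/2 + (9*sqrt(3)/2)i, -9, 9/2 - (9*sqrt(3)/2)i


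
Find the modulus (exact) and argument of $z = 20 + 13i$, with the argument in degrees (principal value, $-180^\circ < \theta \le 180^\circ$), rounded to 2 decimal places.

|z| = sqrt(20^2 + 13^2) = sqrt(569)
arg(z) = arctan(b/a) = arctan(13/20) (quadrant-adjusted) = 33.02°


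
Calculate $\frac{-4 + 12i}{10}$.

Divisor is real, so divide each part by 10:
= -2/5 + (6/5)i


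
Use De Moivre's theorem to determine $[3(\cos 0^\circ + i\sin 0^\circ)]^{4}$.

By De Moivre: z^n = r^n(cos(nθ) + i sin(nθ))
= 3^4(cos(4*0°) + i sin(4*0°))
= 81(cos 0° + i sin 0°)
= 81


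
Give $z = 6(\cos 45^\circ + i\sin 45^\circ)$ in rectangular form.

a = r cos θ = 6 * sqrt(2)/2 = 3*sqrt(2)
b = r sin θ = 6 * sqrt(2)/2 = 3*sqrt(2)
z = 3*sqrt(2) + 3*sqrt(2)i


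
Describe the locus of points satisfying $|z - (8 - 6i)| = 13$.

|z - z0| = r describes a circle centered at z0 with radius r
Here z0 = 8 - 6i and r = 13
Locus: Circle centered at (8, -6) with radius 13


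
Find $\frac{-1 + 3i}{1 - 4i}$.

Multiply numerator and denominator by conjugate (1 + 4i):
= (-1 + 3i)(1 + 4i) / (1^2 + (-4)^2)
= (-13 - i) / 17
= -13/17 - (1/17)i


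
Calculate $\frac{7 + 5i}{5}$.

Divisor is real, so divide each part by 5:
= 7/5 + i


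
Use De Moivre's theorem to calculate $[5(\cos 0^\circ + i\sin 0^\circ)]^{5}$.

By De Moivre: z^n = r^n(cos(nθ) + i sin(nθ))
= 5^5(cos(5*0°) + i sin(5*0°))
= 3125(cos 0° + i sin 0°)
= 3125


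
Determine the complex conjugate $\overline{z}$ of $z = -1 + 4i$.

If z = a + bi, then conjugate(z) = a - bi
conjugate(-1 + 4i) = -1 - 4i


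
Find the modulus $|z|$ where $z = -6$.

|z| = sqrt(a^2 + b^2) = sqrt((-6)^2 + 0^2) = sqrt(36) = 6


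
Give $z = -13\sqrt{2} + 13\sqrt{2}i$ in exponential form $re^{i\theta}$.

r = |z| = sqrt((-13*sqrt(2))^2 + (13*sqrt(2))^2) = sqrt(338 + 338) = sqrt(676) = 26
θ = arctan(b/a) = arctan(18.3848/-18.3848) (quadrant-adjusted) = 135° = 3π/4
z = 26e^(i*3π/4)


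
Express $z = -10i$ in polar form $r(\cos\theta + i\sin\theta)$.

r = |z| = sqrt(a^2 + b^2) = sqrt((0)^2 + (-10)^2) = sqrt(0 + 100) = sqrt(100) = 10
a = 0 and b < 0, so z lies on the negative imaginary axis: θ = 270°
z = 10(cos 270° + i sin 270°)


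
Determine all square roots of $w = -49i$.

|w| = 49, arg(w) = 270°
Root modulus = 49^(1/2) = 7
Root arguments: θ_k = (270° + 360°k)/2 for k = 0, 1, ..., 1
Roots: -7*sqrt(2)/2 + (7*sqrt(2)/2)i, 7*sqrt(2)/2 - (7*sqrt(2)/2)i


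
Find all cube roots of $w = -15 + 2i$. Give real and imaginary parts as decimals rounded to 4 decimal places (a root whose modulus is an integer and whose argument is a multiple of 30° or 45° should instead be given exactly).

|w| = sqrt(229) ≈ 15.132746, arg(w) ≈ 172.405357°
Root modulus = sqrt(229)^(1/3) ≈ 2.473466
Root arguments: θ_k = (arg(w) + 360°k)/3 for k = 0, 1, ..., 2
Compute each root as (root modulus)(cos θ_k + i sin θ_k) using full-precision intermediates, then round to 4 decimal places.
Roots: 1.3301 + 2.0854i, -2.4711 + 0.1093i, 1.1409 - 2.1946i


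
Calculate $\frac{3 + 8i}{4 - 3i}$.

Multiply numerator and denominator by conjugate (4 + 3i):
= (3 + 8i)(4 + 3i) / (4^2 + (-3)^2)
= (-12 + 41i) / 25
= -12/25 + (41/25)i


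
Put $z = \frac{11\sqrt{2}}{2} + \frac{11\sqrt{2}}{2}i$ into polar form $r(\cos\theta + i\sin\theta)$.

r = |z| = sqrt(a^2 + b^2) = sqrt((11*sqrt(2)/2)^2 + (11*sqrt(2)/2)^2) = sqrt(121/2 + 121/2) = sqrt(121) = 11
θ = arctan(b/a) = arctan(7.7782/7.7782) (quadrant-adjusted) = 45°
z = 11(cos 45° + i sin 45°)


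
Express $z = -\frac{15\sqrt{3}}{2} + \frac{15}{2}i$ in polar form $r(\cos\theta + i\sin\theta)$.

r = |z| = sqrt(a^2 + b^2) = sqrt((-15*sqrt(3)/2)^2 + (15/2)^2) = sqrt(675/4 + 225/4) = sqrt(225) = 15
θ = arctan(b/a) = arctan(7.5/-12.9904) (quadrant-adjusted) = 150°
z = 15(cos 150° + i sin 150°)


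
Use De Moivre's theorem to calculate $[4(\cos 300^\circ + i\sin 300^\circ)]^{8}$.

By De Moivre: z^n = r^n(cos(nθ) + i sin(nθ))
= 4^8(cos(8*300°) + i sin(8*300°))
= 65536(cos 240° + i sin 240°)
= -32768 - 32768*sqrt(3)i


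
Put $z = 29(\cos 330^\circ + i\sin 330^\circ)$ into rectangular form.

a = r cos θ = 29 * sqrt(3)/2 = 29*sqrt(3)/2
b = r sin θ = 29 * -1/2 = -29/2
z = 29*sqrt(3)/2 - (29/2)i


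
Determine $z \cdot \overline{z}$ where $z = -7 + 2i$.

z * conjugate(z) = |z|^2 = a^2 + b^2
= (-7)^2 + 2^2 = 53


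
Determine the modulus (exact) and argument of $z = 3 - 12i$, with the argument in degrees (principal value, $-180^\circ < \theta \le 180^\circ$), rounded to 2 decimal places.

|z| = sqrt(3^2 + (-12)^2) = sqrt(153)
arg(z) = arctan(b/a) = arctan(-12/3) (quadrant-adjusted) = -75.96°


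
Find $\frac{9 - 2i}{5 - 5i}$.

Multiply numerator and denominator by conjugate (5 + 5i):
= (9 - 2i)(5 + 5i) / (5^2 + (-5)^2)
= (55 + 35i) / 50
Divide through by 5: (11 + 7i) / 10
= 11/10 + (7/10)i


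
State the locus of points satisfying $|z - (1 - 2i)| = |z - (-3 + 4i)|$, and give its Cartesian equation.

|z - z1| = |z - z2| means z is equidistant from z1 and z2,
i.e. the perpendicular bisector of the segment from (1, -2) to (-3, 4) (midpoint (-1, 1)).
With z = x + yi, square both sides:
(x - 1)^2 + (y - (-2))^2 = (x - (-3))^2 + (y - 4)^2
The x^2 and y^2 terms cancel: -8x + 12y = 25 - 5 = 20
Simplify: 2x - 3y = -5
Locus: Perpendicular bisector of the segment from (1, -2) to (-3, 4): the line 2x - 3y = -5


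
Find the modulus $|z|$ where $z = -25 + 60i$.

|z| = sqrt(a^2 + b^2) = sqrt((-25)^2 + 60^2) = sqrt(4225) = 65


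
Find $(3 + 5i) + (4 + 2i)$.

(3 + 4) + (5 + 2)i = 7 + 7i


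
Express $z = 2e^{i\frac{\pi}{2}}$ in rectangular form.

a = r cos θ = 2 * 0 = 0
b = r sin θ = 2 * 1 = 2
z = 2i


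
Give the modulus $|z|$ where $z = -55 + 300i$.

|z| = sqrt(a^2 + b^2) = sqrt((-55)^2 + 300^2) = sqrt(93025) = 305


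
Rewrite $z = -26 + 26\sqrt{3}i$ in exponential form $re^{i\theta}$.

r = |z| = sqrt((-26)^2 + (26*sqrt(3))^2) = sqrt(676 + 2028) = sqrt(2704) = 52
θ = arctan(b/a) = arctan(45.0333/-26) (quadrant-adjusted) = 120° = 2π/3
z = 52e^(i*2π/3)


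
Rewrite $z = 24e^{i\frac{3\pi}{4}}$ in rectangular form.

a = r cos θ = 24 * -sqrt(2)/2 = -12*sqrt(2)
b = r sin θ = 24 * sqrt(2)/2 = 12*sqrt(2)
z = -12*sqrt(2) + 12*sqrt(2)i


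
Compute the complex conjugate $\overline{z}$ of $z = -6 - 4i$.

If z = a + bi, then conjugate(z) = a - bi
conjugate(-6 - 4i) = -6 + 4i


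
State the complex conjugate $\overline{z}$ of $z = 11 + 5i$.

If z = a + bi, then conjugate(z) = a - bi
conjugate(11 + 5i) = 11 - 5i


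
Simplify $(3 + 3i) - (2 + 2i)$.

(3 - 2) + (3 - 2)i = 1 + i


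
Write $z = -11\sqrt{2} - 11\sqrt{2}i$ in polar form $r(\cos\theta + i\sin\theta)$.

r = |z| = sqrt(a^2 + b^2) = sqrt((-11*sqrt(2))^2 + (-11*sqrt(2))^2) = sqrt(242 + 242) = sqrt(484) = 22
θ = arctan(b/a) = arctan(-15.5563/-15.5563) (quadrant-adjusted) = 225°
z = 22(cos 225° + i sin 225°)


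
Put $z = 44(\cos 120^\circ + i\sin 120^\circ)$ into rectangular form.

a = r cos θ = 44 * -1/2 = -22
b = r sin θ = 44 * sqrt(3)/2 = 22*sqrt(3)
z = -22 + 22*sqrt(3)i


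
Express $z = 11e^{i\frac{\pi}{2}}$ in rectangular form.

a = r cos θ = 11 * 0 = 0
b = r sin θ = 11 * 1 = 11
z = 11i


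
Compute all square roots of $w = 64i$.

|w| = 64, arg(w) = 90°
Root modulus = 64^(1/2) = 8
Root arguments: θ_k = (90° + 360°k)/2 for k = 0, 1, ..., 1
Roots: 4*sqrt(2) + 4*sqrt(2)i, -4*sqrt(2) - 4*sqrt(2)i


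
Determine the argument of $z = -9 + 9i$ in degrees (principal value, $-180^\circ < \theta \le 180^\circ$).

θ = arctan(b/a) = arctan(9/-9) (quadrant-adjusted) = 135°


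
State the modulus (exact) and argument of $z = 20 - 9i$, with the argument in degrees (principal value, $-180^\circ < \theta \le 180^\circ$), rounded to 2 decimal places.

|z| = sqrt(20^2 + (-9)^2) = sqrt(481)
arg(z) = arctan(b/a) = arctan(-9/20) (quadrant-adjusted) = -24.23°
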